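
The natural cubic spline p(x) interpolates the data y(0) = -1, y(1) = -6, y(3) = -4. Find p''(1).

6

Write σ_i for p''(x_i). With h_i = 1, 2 and divided differences Δ_i = -5, 1, the continuity of p' gives the tridiagonal system
  1·σ_0 + 6·σ_1 + 2·σ_2 = 6(Δ_1 - Δ_0) = 36
Natural end conditions: σ_0 = σ_2 = 0.
Forward elimination and back-substitution give σ_0 = 0, σ_1 = 6, σ_2 = 0.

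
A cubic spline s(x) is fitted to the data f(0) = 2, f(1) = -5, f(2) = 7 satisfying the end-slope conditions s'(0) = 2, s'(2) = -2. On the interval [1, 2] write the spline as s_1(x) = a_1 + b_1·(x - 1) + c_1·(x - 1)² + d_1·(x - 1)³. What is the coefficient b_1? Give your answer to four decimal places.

Put σ_i = s'' at the i-th knot. Here h = (1, 1) and Δ = (-7, 12), so the interior equations h_(i-1)·σ_(i-1) + 2(h_(i-1)+h_i)·σ_i + h_i·σ_(i+1) = 6(Δ_i − Δ_(i-1)) read
  1·σ_0 + 4·σ_1 + 1·σ_2 = 6(Δ_1 - Δ_0) = 114
Clamped end conditions give two more equations: 2h_0·σ_0 + h_0·σ_1 = 6(Δ_0 - s'(0)) = -54 and h_1·σ_1 + 2h_1·σ_2 = 6(s'(2) - Δ_1) = -84.
Forward elimination and back-substitution give σ_0 = -115/2, σ_1 = 61, σ_2 = -145/2.
On [1, 2], with s_1(x) = a_1 + b_1·(x - 1) + c_1·(x - 1)² + d_1·(x - 1)³: c_1 = σ_1/2 = 61/2, d_1 = (σ_2 - σ_1)/(6h_1) = -89/4, b_1 = Δ_1 - h_1(2σ_1 + σ_2)/6 = 15/4.

3.7500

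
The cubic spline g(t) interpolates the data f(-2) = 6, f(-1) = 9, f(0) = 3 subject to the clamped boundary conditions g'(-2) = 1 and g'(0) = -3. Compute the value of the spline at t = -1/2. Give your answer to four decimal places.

Write M_i for g''(x_i). With h_i = 1, 1 and divided differences Δ_i = 3, -6, the continuity of g' gives the tridiagonal system
  1·M_0 + 4·M_1 + 1·M_2 = 6(Δ_1 - Δ_0) = -54
Clamped end conditions give two more equations: 2h_0·M_0 + h_0·M_1 = 6(Δ_0 - g'(-2)) = 12 and h_1·M_1 + 2h_1·M_2 = 6(g'(0) - Δ_1) = 18.
Solving: M_0 = 35/2, M_1 = -23, M_2 = 41/2.
On [-1, 0], g(t) = 9 - 7/4·(t + 1) - 23/2·(t + 1)² + 29/4·(t + 1)³.
With (t + 1) = 1/2: g(-1/2) = 197/32.

6.1563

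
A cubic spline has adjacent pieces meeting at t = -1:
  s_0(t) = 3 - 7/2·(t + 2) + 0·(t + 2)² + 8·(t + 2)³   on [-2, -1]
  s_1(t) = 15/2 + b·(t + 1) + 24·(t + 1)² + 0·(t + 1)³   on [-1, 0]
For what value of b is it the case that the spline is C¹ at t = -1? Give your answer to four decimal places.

20.5000

s_0'(t) = -7/2 + 0·(t + 2) + 24·(t + 2)², so s_0'(-1) = 41/2. On the right, s_1'(-1) = b, so b = 41/2.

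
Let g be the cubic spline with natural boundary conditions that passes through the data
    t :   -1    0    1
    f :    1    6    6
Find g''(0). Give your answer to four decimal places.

-7.5000

With σ_i denoting the second derivative at x_i, h_i = 1, 1, and Δ_i = (y_(i+1) − y_i)/h_i = 5, 0:
  1·σ_0 + 4·σ_1 + 1·σ_2 = 6(Δ_1 - Δ_0) = -30
Natural end conditions: σ_0 = σ_2 = 0.
Hence σ_0 = 0, σ_1 = -15/2, σ_2 = 0.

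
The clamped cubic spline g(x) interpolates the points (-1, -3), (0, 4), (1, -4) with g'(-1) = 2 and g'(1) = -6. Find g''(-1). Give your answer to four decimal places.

Write M_i for g''(x_i). With h_i = 1, 1 and divided differences Δ_i = 7, -8, the continuity of g' gives the tridiagonal system
  1·M_0 + 4·M_1 + 1·M_2 = 6(Δ_1 - Δ_0) = -90
Clamped end conditions give two more equations: 2h_0·M_0 + h_0·M_1 = 6(Δ_0 - g'(-1)) = 30 and h_1·M_1 + 2h_1·M_2 = 6(g'(1) - Δ_1) = 12.
Solving: M_0 = 67/2, M_1 = -37, M_2 = 49/2.

33.5000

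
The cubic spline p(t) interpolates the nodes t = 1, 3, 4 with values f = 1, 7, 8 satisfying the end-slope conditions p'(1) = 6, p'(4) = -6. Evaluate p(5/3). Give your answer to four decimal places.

3.8148

Let m_i = p''(x_i). Step sizes h_i = 2, 1; slopes of the chords Δ_i = (y_(i+1) - y_i)/h_i = 3, 1.
  2·m_0 + 6·m_1 + 1·m_2 = 6(Δ_1 - Δ_0) = -12
Clamped end conditions give two more equations: 2h_0·m_0 + h_0·m_1 = 6(Δ_0 - p'(1)) = -18 and h_1·m_1 + 2h_1·m_2 = 6(p'(4) - Δ_1) = -42.
Hence m_0 = -13/2, m_1 = 4, m_2 = -23.
On [1, 3], p(t) = 1 + 6·(t - 1) - 13/4·(t - 1)² + 7/8·(t - 1)³.
With (t - 1) = 2/3: p(5/3) = 103/27.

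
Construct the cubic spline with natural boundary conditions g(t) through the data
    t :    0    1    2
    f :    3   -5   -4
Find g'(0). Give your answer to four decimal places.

-10.2500

Put σ_i = g'' at the i-th knot. Here h = (1, 1) and Δ = (-8, 1), so the interior equations h_(i-1)·σ_(i-1) + 2(h_(i-1)+h_i)·σ_i + h_i·σ_(i+1) = 6(Δ_i − Δ_(i-1)) read
  1·σ_0 + 4·σ_1 + 1·σ_2 = 6(Δ_1 - Δ_0) = 54
Natural end conditions: σ_0 = σ_2 = 0.
Hence σ_0 = 0, σ_1 = 27/2, σ_2 = 0.
On [0, 1], g'(t) = b_0 + 2c_0·t + 3d_0·t² with b_0 = Δ_0 - h_0(2σ_0 + σ_1)/6 = -41/4, c_0 = σ_0/2 = 0, d_0 = (σ_1 - σ_0)/(6h_0) = 9/4. So g'(0) = -41/4.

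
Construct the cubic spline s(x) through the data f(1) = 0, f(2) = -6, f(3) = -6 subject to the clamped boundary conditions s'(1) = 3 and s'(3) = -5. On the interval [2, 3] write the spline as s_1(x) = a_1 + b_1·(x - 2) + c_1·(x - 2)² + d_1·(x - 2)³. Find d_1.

-9

Put M_i = s'' at the i-th knot. Here h = (1, 1) and Δ = (-6, 0), so the interior equations h_(i-1)·M_(i-1) + 2(h_(i-1)+h_i)·M_i + h_i·M_(i+1) = 6(Δ_i − Δ_(i-1)) read
  1·M_0 + 4·M_1 + 1·M_2 = 6(Δ_1 - Δ_0) = 36
Clamped end conditions give two more equations: 2h_0·M_0 + h_0·M_1 = 6(Δ_0 - s'(1)) = -54 and h_1·M_1 + 2h_1·M_2 = 6(s'(3) - Δ_1) = -30.
Hence M_0 = -40, M_1 = 26, M_2 = -28.
On [2, 3], with s_1(x) = a_1 + b_1·(x - 2) + c_1·(x - 2)² + d_1·(x - 2)³: c_1 = M_1/2 = 13, d_1 = (M_2 - M_1)/(6h_1) = -9, b_1 = Δ_1 - h_1(2M_1 + M_2)/6 = -4.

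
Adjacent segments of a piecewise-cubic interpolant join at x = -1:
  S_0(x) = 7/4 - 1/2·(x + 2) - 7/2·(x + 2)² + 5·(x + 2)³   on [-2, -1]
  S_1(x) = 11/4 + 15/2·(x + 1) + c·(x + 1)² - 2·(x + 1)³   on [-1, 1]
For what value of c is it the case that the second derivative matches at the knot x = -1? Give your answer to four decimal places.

11.5000

S_0''(x) = -7 + 30·(x + 2), so S_0''(-1) = 23. On the right, S_1''(-1) = 2c, so c = 23/2.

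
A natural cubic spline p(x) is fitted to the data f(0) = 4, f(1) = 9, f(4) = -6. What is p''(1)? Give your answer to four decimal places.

Write M_i for p''(x_i). With h_i = 1, 3 and divided differences Δ_i = 5, -5, the continuity of p' gives the tridiagonal system
  1·M_0 + 8·M_1 + 3·M_2 = 6(Δ_1 - Δ_0) = -60
Natural end conditions: M_0 = M_2 = 0.
Forward elimination and back-substitution give M_0 = 0, M_1 = -15/2, M_2 = 0.

-7.5000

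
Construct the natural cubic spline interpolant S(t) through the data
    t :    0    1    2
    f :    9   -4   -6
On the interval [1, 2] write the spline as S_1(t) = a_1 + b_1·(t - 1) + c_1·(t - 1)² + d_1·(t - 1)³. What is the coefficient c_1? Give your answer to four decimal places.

8.2500

With M_i denoting the second derivative at x_i, h_i = 1, 1, and Δ_i = (y_(i+1) − y_i)/h_i = -13, -2:
  1·M_0 + 4·M_1 + 1·M_2 = 6(Δ_1 - Δ_0) = 66
Natural end conditions: M_0 = M_2 = 0.
Forward elimination and back-substitution give M_0 = 0, M_1 = 33/2, M_2 = 0.
On [1, 2], with S_1(t) = a_1 + b_1·(t - 1) + c_1·(t - 1)² + d_1·(t - 1)³: c_1 = M_1/2 = 33/4, d_1 = (M_2 - M_1)/(6h_1) = -11/4, b_1 = Δ_1 - h_1(2M_1 + M_2)/6 = -15/2.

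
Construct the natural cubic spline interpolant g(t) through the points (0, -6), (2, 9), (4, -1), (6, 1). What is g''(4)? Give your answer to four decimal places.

7.3000

Let M_i = g''(x_i). Step sizes h_i = 2, 2, 2; slopes of the chords Δ_i = (y_(i+1) - y_i)/h_i = 15/2, -5, 1.
  2·M_0 + 8·M_1 + 2·M_2 = 6(Δ_1 - Δ_0) = -75
  2·M_1 + 8·M_2 + 2·M_3 = 6(Δ_2 - Δ_1) = 36
Natural end conditions: M_0 = M_3 = 0.
Solving: M_0 = 0, M_1 = -56/5, M_2 = 73/10, M_3 = 0.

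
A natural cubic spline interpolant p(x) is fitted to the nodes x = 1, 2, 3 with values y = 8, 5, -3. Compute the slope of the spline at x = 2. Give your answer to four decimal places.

Write m_i for p''(x_i). With h_i = 1, 1 and divided differences Δ_i = -3, -8, the continuity of p' gives the tridiagonal system
  1·m_0 + 4·m_1 + 1·m_2 = 6(Δ_1 - Δ_0) = -30
Natural end conditions: m_0 = m_2 = 0.
Hence m_0 = 0, m_1 = -15/2, m_2 = 0.
On [2, 3], p'(x) = b_1 + 2c_1·(x - 2) + 3d_1·(x - 2)² with b_1 = Δ_1 - h_1(2m_1 + m_2)/6 = -11/2, c_1 = m_1/2 = -15/4, d_1 = (m_2 - m_1)/(6h_1) = 5/4. So p'(2) = -11/2.

-5.5000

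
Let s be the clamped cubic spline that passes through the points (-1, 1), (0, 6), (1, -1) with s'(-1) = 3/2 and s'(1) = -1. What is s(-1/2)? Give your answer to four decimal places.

3.8906

With M_i denoting the second derivative at x_i, h_i = 1, 1, and Δ_i = (y_(i+1) − y_i)/h_i = 5, -7:
  1·M_0 + 4·M_1 + 1·M_2 = 6(Δ_1 - Δ_0) = -72
Clamped end conditions give two more equations: 2h_0·M_0 + h_0·M_1 = 6(Δ_0 - s'(-1)) = 21 and h_1·M_1 + 2h_1·M_2 = 6(s'(1) - Δ_1) = 36.
Hence M_0 = 109/4, M_1 = -67/2, M_2 = 139/4.
On [-1, 0], s(t) = 1 + 3/2·(t + 1) + 109/8·(t + 1)² - 81/8·(t + 1)³.
With (t + 1) = 1/2: s(-1/2) = 249/64.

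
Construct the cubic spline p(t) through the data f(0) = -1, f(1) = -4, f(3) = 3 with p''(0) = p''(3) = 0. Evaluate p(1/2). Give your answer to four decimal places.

-2.9063

Write M_i for p''(x_i). With h_i = 1, 2 and divided differences Δ_i = -3, 7/2, the continuity of p' gives the tridiagonal system
  1·M_0 + 6·M_1 + 2·M_2 = 6(Δ_1 - Δ_0) = 39
Natural end conditions: M_0 = M_2 = 0.
Solving: M_0 = 0, M_1 = 13/2, M_2 = 0.
On [0, 1], p(t) = -1 - 49/12·t + 0·t² + 13/12·t³.
With t = 1/2: p(1/2) = -93/32.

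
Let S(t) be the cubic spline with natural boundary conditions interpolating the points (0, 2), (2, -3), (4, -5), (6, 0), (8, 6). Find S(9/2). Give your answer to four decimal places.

Write m_i for S''(x_i). With h_i = 2, 2, 2, 2 and divided differences Δ_i = -5/2, -1, 5/2, 3, the continuity of S' gives the tridiagonal system
  2·m_0 + 8·m_1 + 2·m_2 = 6(Δ_1 - Δ_0) = 9
  2·m_1 + 8·m_2 + 2·m_3 = 6(Δ_2 - Δ_1) = 21
  2·m_2 + 8·m_3 + 2·m_4 = 6(Δ_3 - Δ_2) = 3
Natural end conditions: m_0 = m_4 = 0.
Solving: m_0 = 0, m_1 = 27/56, m_2 = 18/7, m_3 = -15/56, m_4 = 0.
On [4, 6], S(t) = -5 + 7/8·(t - 4) + 9/7·(t - 4)² - 53/224·(t - 4)³.
With (t - 4) = 1/2: S(9/2) = -7653/1792.

-4.2706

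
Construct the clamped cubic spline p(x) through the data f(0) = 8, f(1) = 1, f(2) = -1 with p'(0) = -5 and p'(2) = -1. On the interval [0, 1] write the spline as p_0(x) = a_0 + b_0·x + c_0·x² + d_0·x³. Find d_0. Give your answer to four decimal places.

3.7500

Write σ_i for p''(x_i). With h_i = 1, 1 and divided differences Δ_i = -7, -2, the continuity of p' gives the tridiagonal system
  1·σ_0 + 4·σ_1 + 1·σ_2 = 6(Δ_1 - Δ_0) = 30
Clamped end conditions give two more equations: 2h_0·σ_0 + h_0·σ_1 = 6(Δ_0 - p'(0)) = -12 and h_1·σ_1 + 2h_1·σ_2 = 6(p'(2) - Δ_1) = 6.
Hence σ_0 = -23/2, σ_1 = 11, σ_2 = -5/2.
On [0, 1], with p_0(x) = a_0 + b_0·x + c_0·x² + d_0·x³: c_0 = σ_0/2 = -23/4, d_0 = (σ_1 - σ_0)/(6h_0) = 15/4, b_0 = Δ_0 - h_0(2σ_0 + σ_1)/6 = -5.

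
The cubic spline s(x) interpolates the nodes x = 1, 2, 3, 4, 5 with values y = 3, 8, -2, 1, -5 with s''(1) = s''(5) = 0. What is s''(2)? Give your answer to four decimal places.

-30.6429

Put M_i = s'' at the i-th knot. Here h = (1, 1, 1, 1) and Δ = (5, -10, 3, -6), so the interior equations h_(i-1)·M_(i-1) + 2(h_(i-1)+h_i)·M_i + h_i·M_(i+1) = 6(Δ_i − Δ_(i-1)) read
  1·M_0 + 4·M_1 + 1·M_2 = 6(Δ_1 - Δ_0) = -90
  1·M_1 + 4·M_2 + 1·M_3 = 6(Δ_2 - Δ_1) = 78
  1·M_2 + 4·M_3 + 1·M_4 = 6(Δ_3 - Δ_2) = -54
Natural end conditions: M_0 = M_4 = 0.
Solving the tridiagonal system: M_0 = 0, M_1 = -429/14, M_2 = 228/7, M_3 = -303/14, M_4 = 0.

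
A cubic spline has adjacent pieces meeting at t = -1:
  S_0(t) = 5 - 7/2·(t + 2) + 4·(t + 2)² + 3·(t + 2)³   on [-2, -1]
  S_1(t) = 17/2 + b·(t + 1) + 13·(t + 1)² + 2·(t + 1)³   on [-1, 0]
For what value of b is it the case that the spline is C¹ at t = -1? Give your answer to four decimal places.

S_0'(t) = -7/2 + 8·(t + 2) + 9·(t + 2)², so S_0'(-1) = 27/2. On the right, S_1'(-1) = b, so b = 27/2.

13.5000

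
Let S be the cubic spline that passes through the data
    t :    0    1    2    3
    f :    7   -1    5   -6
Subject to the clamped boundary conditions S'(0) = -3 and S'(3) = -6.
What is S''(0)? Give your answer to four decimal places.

Write m_i for S''(x_i). With h_i = 1, 1, 1 and divided differences Δ_i = -8, 6, -11, the continuity of S' gives the tridiagonal system
  1·m_0 + 4·m_1 + 1·m_2 = 6(Δ_1 - Δ_0) = 84
  1·m_1 + 4·m_2 + 1·m_3 = 6(Δ_2 - Δ_1) = -102
Clamped end conditions give two more equations: 2h_0·m_0 + h_0·m_1 = 6(Δ_0 - S'(0)) = -30 and h_2·m_2 + 2h_2·m_3 = 6(S'(3) - Δ_2) = 30.
Solving the tridiagonal system: m_0 = -178/5, m_1 = 206/5, m_2 = -226/5, m_3 = 188/5.

-35.6000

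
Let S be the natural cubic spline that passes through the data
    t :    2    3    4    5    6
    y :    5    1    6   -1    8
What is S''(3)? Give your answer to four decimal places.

Put M_i = S'' at the i-th knot. Here h = (1, 1, 1, 1) and Δ = (-4, 5, -7, 9), so the interior equations h_(i-1)·M_(i-1) + 2(h_(i-1)+h_i)·M_i + h_i·M_(i+1) = 6(Δ_i − Δ_(i-1)) read
  1·M_0 + 4·M_1 + 1·M_2 = 6(Δ_1 - Δ_0) = 54
  1·M_1 + 4·M_2 + 1·M_3 = 6(Δ_2 - Δ_1) = -72
  1·M_2 + 4·M_3 + 1·M_4 = 6(Δ_3 - Δ_2) = 96
Natural end conditions: M_0 = M_4 = 0.
Solving: M_0 = 0, M_1 = 597/28, M_2 = -219/7, M_3 = 891/28, M_4 = 0.

21.3214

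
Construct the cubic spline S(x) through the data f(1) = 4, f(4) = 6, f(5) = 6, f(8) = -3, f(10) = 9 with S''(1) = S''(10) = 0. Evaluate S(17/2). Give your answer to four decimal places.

Let M_i = S''(x_i). Step sizes h_i = 3, 1, 3, 2; slopes of the chords Δ_i = (y_(i+1) - y_i)/h_i = 2/3, 0, -3, 6.
  3·M_0 + 8·M_1 + 1·M_2 = 6(Δ_1 - Δ_0) = -4
  1·M_1 + 8·M_2 + 3·M_3 = 6(Δ_2 - Δ_1) = -18
  3·M_2 + 10·M_3 + 2·M_4 = 6(Δ_3 - Δ_2) = 54
Natural end conditions: M_0 = M_4 = 0.
Solving: M_0 = 0, M_1 = 29/279, M_2 = -1348/279, M_3 = 637/93, M_4 = 0.
On [8, 10], S(x) = -3 + 400/279·(x - 8) + 637/186·(x - 8)² - 637/1116·(x - 8)³.
With (x - 8) = 1/2: S(17/2) = -4459/2976.

-1.4983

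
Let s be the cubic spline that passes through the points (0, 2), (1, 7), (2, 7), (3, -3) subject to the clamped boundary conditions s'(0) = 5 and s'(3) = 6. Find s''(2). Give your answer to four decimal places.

With σ_i denoting the second derivative at x_i, h_i = 1, 1, 1, and Δ_i = (y_(i+1) − y_i)/h_i = 5, 0, -10:
  1·σ_0 + 4·σ_1 + 1·σ_2 = 6(Δ_1 - Δ_0) = -30
  1·σ_1 + 4·σ_2 + 1·σ_3 = 6(Δ_2 - Δ_1) = -60
Clamped end conditions give two more equations: 2h_0·σ_0 + h_0·σ_1 = 6(Δ_0 - s'(0)) = 0 and h_2·σ_2 + 2h_2·σ_3 = 6(s'(3) - Δ_2) = 96.
Forward elimination and back-substitution give σ_0 = -2/15, σ_1 = 4/15, σ_2 = -464/15, σ_3 = 952/15.

-30.9333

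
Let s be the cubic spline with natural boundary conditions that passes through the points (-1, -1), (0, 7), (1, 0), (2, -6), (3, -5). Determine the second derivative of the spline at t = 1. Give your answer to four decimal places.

With m_i denoting the second derivative at x_i, h_i = 1, 1, 1, 1, and Δ_i = (y_(i+1) − y_i)/h_i = 8, -7, -6, 1:
  1·m_0 + 4·m_1 + 1·m_2 = 6(Δ_1 - Δ_0) = -90
  1·m_1 + 4·m_2 + 1·m_3 = 6(Δ_2 - Δ_1) = 6
  1·m_2 + 4·m_3 + 1·m_4 = 6(Δ_3 - Δ_2) = 42
Natural end conditions: m_0 = m_4 = 0.
Forward elimination and back-substitution give m_0 = 0, m_1 = -333/14, m_2 = 36/7, m_3 = 129/14, m_4 = 0.

5.1429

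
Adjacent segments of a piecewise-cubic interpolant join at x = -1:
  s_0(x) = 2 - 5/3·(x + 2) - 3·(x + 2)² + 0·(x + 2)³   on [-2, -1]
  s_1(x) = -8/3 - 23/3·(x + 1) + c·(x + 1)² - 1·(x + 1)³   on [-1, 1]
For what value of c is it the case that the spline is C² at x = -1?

s_0''(x) = -6 + 0·(x + 2), so s_0''(-1) = -6. On the right, s_1''(-1) = 2c, so c = -3.

-3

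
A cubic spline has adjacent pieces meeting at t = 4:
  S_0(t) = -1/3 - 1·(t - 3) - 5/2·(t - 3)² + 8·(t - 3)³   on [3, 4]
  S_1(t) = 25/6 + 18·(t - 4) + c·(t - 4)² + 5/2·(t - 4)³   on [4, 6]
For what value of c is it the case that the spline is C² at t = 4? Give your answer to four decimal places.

21.5000

S_0''(t) = -5 + 48·(t - 3), so S_0''(4) = 43. On the right, S_1''(4) = 2c, so c = 43/2.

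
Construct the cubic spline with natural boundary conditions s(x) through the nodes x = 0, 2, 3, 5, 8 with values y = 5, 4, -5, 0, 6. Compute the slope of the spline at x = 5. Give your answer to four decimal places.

Let M_i = s''(x_i). Step sizes h_i = 2, 1, 2, 3; slopes of the chords Δ_i = (y_(i+1) - y_i)/h_i = -1/2, -9, 5/2, 2.
  2·M_0 + 6·M_1 + 1·M_2 = 6(Δ_1 - Δ_0) = -51
  1·M_1 + 6·M_2 + 2·M_3 = 6(Δ_2 - Δ_1) = 69
  2·M_2 + 10·M_3 + 3·M_4 = 6(Δ_3 - Δ_2) = -3
Natural end conditions: M_0 = M_4 = 0.
Solving the tridiagonal system: M_0 = 0, M_1 = -1776/163, M_2 = 2343/163, M_3 = -1035/326, M_4 = 0.
On [5, 8], s'(x) = b_3 + 2c_3·(x - 5) + 3d_3·(x - 5)² with b_3 = Δ_3 - h_3(2M_3 + M_4)/6 = 1687/326, c_3 = M_3/2 = -1035/652, d_3 = (M_4 - M_3)/(6h_3) = 115/652. So s'(5) = 1687/326.

5.1748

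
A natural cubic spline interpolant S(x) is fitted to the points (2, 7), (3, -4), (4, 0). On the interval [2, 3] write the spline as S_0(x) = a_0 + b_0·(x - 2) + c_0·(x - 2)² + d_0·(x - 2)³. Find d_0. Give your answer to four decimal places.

3.7500

With σ_i denoting the second derivative at x_i, h_i = 1, 1, and Δ_i = (y_(i+1) − y_i)/h_i = -11, 4:
  1·σ_0 + 4·σ_1 + 1·σ_2 = 6(Δ_1 - Δ_0) = 90
Natural end conditions: σ_0 = σ_2 = 0.
Solving the tridiagonal system: σ_0 = 0, σ_1 = 45/2, σ_2 = 0.
On [2, 3], with S_0(x) = a_0 + b_0·(x - 2) + c_0·(x - 2)² + d_0·(x - 2)³: c_0 = σ_0/2 = 0, d_0 = (σ_1 - σ_0)/(6h_0) = 15/4, b_0 = Δ_0 - h_0(2σ_0 + σ_1)/6 = -59/4.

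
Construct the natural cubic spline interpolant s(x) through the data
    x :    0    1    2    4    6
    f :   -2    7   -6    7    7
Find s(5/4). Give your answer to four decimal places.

4.7821

With M_i denoting the second derivative at x_i, h_i = 1, 1, 2, 2, and Δ_i = (y_(i+1) − y_i)/h_i = 9, -13, 13/2, 0:
  1·M_0 + 4·M_1 + 1·M_2 = 6(Δ_1 - Δ_0) = -132
  1·M_1 + 6·M_2 + 2·M_3 = 6(Δ_2 - Δ_1) = 117
  2·M_2 + 8·M_3 + 2·M_4 = 6(Δ_3 - Δ_2) = -39
Natural end conditions: M_0 = M_4 = 0.
Hence M_0 = 0, M_1 = -1137/28, M_2 = 213/7, M_3 = -699/56, M_4 = 0.
On [1, 2], s(x) = 7 - 127/28·(x - 1) - 1137/56·(x - 1)² + 663/56·(x - 1)³.
With (x - 1) = 1/4: s(5/4) = 17139/3584.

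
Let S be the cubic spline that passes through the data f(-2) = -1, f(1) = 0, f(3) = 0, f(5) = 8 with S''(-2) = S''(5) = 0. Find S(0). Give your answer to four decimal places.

0.1345

With σ_i denoting the second derivative at x_i, h_i = 3, 2, 2, and Δ_i = (y_(i+1) − y_i)/h_i = 1/3, 0, 4:
  3·σ_0 + 10·σ_1 + 2·σ_2 = 6(Δ_1 - Δ_0) = -2
  2·σ_1 + 8·σ_2 + 2·σ_3 = 6(Δ_2 - Δ_1) = 24
Natural end conditions: σ_0 = σ_3 = 0.
Forward elimination and back-substitution give σ_0 = 0, σ_1 = -16/19, σ_2 = 61/19, σ_3 = 0.
On [-2, 1], S(t) = -1 + 43/57·(t + 2) + 0·(t + 2)² - 8/171·(t + 2)³.
With (t + 2) = 2: S(0) = 23/171.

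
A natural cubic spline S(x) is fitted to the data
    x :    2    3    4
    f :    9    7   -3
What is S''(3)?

-12

Let M_i = S''(x_i). Step sizes h_i = 1, 1; slopes of the chords Δ_i = (y_(i+1) - y_i)/h_i = -2, -10.
  1·M_0 + 4·M_1 + 1·M_2 = 6(Δ_1 - Δ_0) = -48
Natural end conditions: M_0 = M_2 = 0.
Solving the tridiagonal system: M_0 = 0, M_1 = -12, M_2 = 0.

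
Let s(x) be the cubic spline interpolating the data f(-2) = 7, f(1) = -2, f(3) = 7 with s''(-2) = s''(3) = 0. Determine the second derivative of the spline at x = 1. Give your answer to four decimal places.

With σ_i denoting the second derivative at x_i, h_i = 3, 2, and Δ_i = (y_(i+1) − y_i)/h_i = -3, 9/2:
  3·σ_0 + 10·σ_1 + 2·σ_2 = 6(Δ_1 - Δ_0) = 45
Natural end conditions: σ_0 = σ_2 = 0.
Solving: σ_0 = 0, σ_1 = 9/2, σ_2 = 0.

4.5000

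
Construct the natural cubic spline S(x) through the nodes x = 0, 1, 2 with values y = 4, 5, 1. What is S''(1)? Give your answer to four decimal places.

-7.5000

With σ_i denoting the second derivative at x_i, h_i = 1, 1, and Δ_i = (y_(i+1) − y_i)/h_i = 1, -4:
  1·σ_0 + 4·σ_1 + 1·σ_2 = 6(Δ_1 - Δ_0) = -30
Natural end conditions: σ_0 = σ_2 = 0.
Solving the tridiagonal system: σ_0 = 0, σ_1 = -15/2, σ_2 = 0.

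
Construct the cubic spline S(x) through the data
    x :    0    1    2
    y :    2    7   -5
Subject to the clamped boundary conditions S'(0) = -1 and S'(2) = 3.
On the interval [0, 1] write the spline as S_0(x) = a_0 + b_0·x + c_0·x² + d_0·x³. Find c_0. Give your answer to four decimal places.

22.7500

Write M_i for S''(x_i). With h_i = 1, 1 and divided differences Δ_i = 5, -12, the continuity of S' gives the tridiagonal system
  1·M_0 + 4·M_1 + 1·M_2 = 6(Δ_1 - Δ_0) = -102
Clamped end conditions give two more equations: 2h_0·M_0 + h_0·M_1 = 6(Δ_0 - S'(0)) = 36 and h_1·M_1 + 2h_1·M_2 = 6(S'(2) - Δ_1) = 90.
Hence M_0 = 91/2, M_1 = -55, M_2 = 145/2.
On [0, 1], with S_0(x) = a_0 + b_0·x + c_0·x² + d_0·x³: c_0 = M_0/2 = 91/4, d_0 = (M_1 - M_0)/(6h_0) = -67/4, b_0 = Δ_0 - h_0(2M_0 + M_1)/6 = -1.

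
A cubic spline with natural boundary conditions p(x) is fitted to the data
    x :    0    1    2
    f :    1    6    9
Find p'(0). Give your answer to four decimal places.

With m_i denoting the second derivative at x_i, h_i = 1, 1, and Δ_i = (y_(i+1) − y_i)/h_i = 5, 3:
  1·m_0 + 4·m_1 + 1·m_2 = 6(Δ_1 - Δ_0) = -12
Natural end conditions: m_0 = m_2 = 0.
Forward elimination and back-substitution give m_0 = 0, m_1 = -3, m_2 = 0.
On [0, 1], p'(x) = b_0 + 2c_0·x + 3d_0·x² with b_0 = Δ_0 - h_0(2m_0 + m_1)/6 = 11/2, c_0 = m_0/2 = 0, d_0 = (m_1 - m_0)/(6h_0) = -1/2. So p'(0) = 11/2.

5.5000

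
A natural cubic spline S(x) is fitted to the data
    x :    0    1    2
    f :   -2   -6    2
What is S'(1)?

2

Write m_i for S''(x_i). With h_i = 1, 1 and divided differences Δ_i = -4, 8, the continuity of S' gives the tridiagonal system
  1·m_0 + 4·m_1 + 1·m_2 = 6(Δ_1 - Δ_0) = 72
Natural end conditions: m_0 = m_2 = 0.
Solving: m_0 = 0, m_1 = 18, m_2 = 0.
On [1, 2], S'(x) = b_1 + 2c_1·(x - 1) + 3d_1·(x - 1)² with b_1 = Δ_1 - h_1(2m_1 + m_2)/6 = 2, c_1 = m_1/2 = 9, d_1 = (m_2 - m_1)/(6h_1) = -3. So S'(1) = 2.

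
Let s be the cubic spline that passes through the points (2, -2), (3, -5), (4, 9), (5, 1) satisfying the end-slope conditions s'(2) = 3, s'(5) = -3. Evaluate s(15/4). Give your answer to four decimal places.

6.6156

With M_i denoting the second derivative at x_i, h_i = 1, 1, 1, and Δ_i = (y_(i+1) − y_i)/h_i = -3, 14, -8:
  1·M_0 + 4·M_1 + 1·M_2 = 6(Δ_1 - Δ_0) = 102
  1·M_1 + 4·M_2 + 1·M_3 = 6(Δ_2 - Δ_1) = -132
Clamped end conditions give two more equations: 2h_0·M_0 + h_0·M_1 = 6(Δ_0 - s'(2)) = -36 and h_2·M_2 + 2h_2·M_3 = 6(s'(5) - Δ_2) = 30.
Forward elimination and back-substitution give M_0 = -216/5, M_1 = 252/5, M_2 = -282/5, M_3 = 216/5.
On [3, 4], s(x) = -5 + 33/5·(x - 3) + 126/5·(x - 3)² - 89/5·(x - 3)³.
With (x - 3) = 3/4: s(15/4) = 2117/320.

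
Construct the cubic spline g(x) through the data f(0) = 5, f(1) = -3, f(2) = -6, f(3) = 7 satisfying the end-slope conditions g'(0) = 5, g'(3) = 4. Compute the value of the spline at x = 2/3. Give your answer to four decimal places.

Write σ_i for g''(x_i). With h_i = 1, 1, 1 and divided differences Δ_i = -8, -3, 13, the continuity of g' gives the tridiagonal system
  1·σ_0 + 4·σ_1 + 1·σ_2 = 6(Δ_1 - Δ_0) = 30
  1·σ_1 + 4·σ_2 + 1·σ_3 = 6(Δ_2 - Δ_1) = 96
Clamped end conditions give two more equations: 2h_0·σ_0 + h_0·σ_1 = 6(Δ_0 - g'(0)) = -78 and h_2·σ_2 + 2h_2·σ_3 = 6(g'(3) - Δ_2) = -54.
Solving: σ_0 = -664/15, σ_1 = 158/15, σ_2 = 482/15, σ_3 = -646/15.
On [0, 1], g(x) = 5 + 5·x - 332/15·x² + 137/15·x³.
With x = 2/3: g(2/3) = 487/405.

1.2025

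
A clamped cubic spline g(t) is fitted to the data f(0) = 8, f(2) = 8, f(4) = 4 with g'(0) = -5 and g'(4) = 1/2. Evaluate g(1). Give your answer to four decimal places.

With σ_i denoting the second derivative at x_i, h_i = 2, 2, and Δ_i = (y_(i+1) − y_i)/h_i = 0, -2:
  2·σ_0 + 8·σ_1 + 2·σ_2 = 6(Δ_1 - Δ_0) = -12
Clamped end conditions give two more equations: 2h_0·σ_0 + h_0·σ_1 = 6(Δ_0 - g'(0)) = 30 and h_1·σ_1 + 2h_1·σ_2 = 6(g'(4) - Δ_1) = 15.
Forward elimination and back-substitution give σ_0 = 83/8, σ_1 = -23/4, σ_2 = 53/8.
On [0, 2], g(t) = 8 - 5·t + 83/16·t² - 43/32·t³.
With t = 1: g(1) = 219/32.

6.8438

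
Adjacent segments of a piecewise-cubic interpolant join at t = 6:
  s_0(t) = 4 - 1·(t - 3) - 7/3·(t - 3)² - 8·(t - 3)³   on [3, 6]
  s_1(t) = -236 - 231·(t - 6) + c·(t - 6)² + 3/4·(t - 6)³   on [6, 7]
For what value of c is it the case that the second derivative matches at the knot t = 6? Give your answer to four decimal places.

-74.3333

s_0''(t) = -14/3 - 48·(t - 3), so s_0''(6) = -446/3. On the right, s_1''(6) = 2c, so c = -223/3.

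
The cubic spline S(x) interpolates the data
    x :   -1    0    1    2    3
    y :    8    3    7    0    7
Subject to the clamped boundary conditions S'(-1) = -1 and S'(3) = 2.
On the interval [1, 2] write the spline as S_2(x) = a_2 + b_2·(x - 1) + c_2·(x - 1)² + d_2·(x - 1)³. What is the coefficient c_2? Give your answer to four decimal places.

-16.5000

Let M_i = S''(x_i). Step sizes h_i = 1, 1, 1, 1; slopes of the chords Δ_i = (y_(i+1) - y_i)/h_i = -5, 4, -7, 7.
  1·M_0 + 4·M_1 + 1·M_2 = 6(Δ_1 - Δ_0) = 54
  1·M_1 + 4·M_2 + 1·M_3 = 6(Δ_2 - Δ_1) = -66
  1·M_2 + 4·M_3 + 1·M_4 = 6(Δ_3 - Δ_2) = 84
Clamped end conditions give two more equations: 2h_0·M_0 + h_0·M_1 = 6(Δ_0 - S'(-1)) = -24 and h_3·M_3 + 2h_3·M_4 = 6(S'(3) - Δ_3) = -30.
Hence M_0 = -183/7, M_1 = 198/7, M_2 = -33, M_3 = 264/7, M_4 = -237/7.
On [1, 2], with S_2(x) = a_2 + b_2·(x - 1) + c_2·(x - 1)² + d_2·(x - 1)³: c_2 = M_2/2 = -33/2, d_2 = (M_3 - M_2)/(6h_2) = 165/14, b_2 = Δ_2 - h_2(2M_2 + M_3)/6 = -16/7.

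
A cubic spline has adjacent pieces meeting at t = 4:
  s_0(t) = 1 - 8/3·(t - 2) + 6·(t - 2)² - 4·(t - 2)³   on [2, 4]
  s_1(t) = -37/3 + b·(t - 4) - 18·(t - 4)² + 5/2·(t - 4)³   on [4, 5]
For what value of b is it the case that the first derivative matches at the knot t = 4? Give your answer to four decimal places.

s_0'(t) = -8/3 + 12·(t - 2) - 12·(t - 2)², so s_0'(4) = -80/3. On the right, s_1'(4) = b, so b = -80/3.

-26.6667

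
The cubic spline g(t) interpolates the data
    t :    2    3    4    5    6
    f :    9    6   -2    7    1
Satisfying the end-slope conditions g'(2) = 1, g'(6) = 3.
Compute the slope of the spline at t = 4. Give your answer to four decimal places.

2.8571

Write σ_i for g''(x_i). With h_i = 1, 1, 1, 1 and divided differences Δ_i = -3, -8, 9, -6, the continuity of g' gives the tridiagonal system
  1·σ_0 + 4·σ_1 + 1·σ_2 = 6(Δ_1 - Δ_0) = -30
  1·σ_1 + 4·σ_2 + 1·σ_3 = 6(Δ_2 - Δ_1) = 102
  1·σ_2 + 4·σ_3 + 1·σ_4 = 6(Δ_3 - Δ_2) = -90
Clamped end conditions give two more equations: 2h_0·σ_0 + h_0·σ_1 = 6(Δ_0 - g'(2)) = -24 and h_3·σ_3 + 2h_3·σ_4 = 6(g'(6) - Δ_3) = 54.
Solving: σ_0 = -25/7, σ_1 = -118/7, σ_2 = 41, σ_3 = -316/7, σ_4 = 347/7.
On [4, 5], g'(t) = b_2 + 2c_2·(t - 4) + 3d_2·(t - 4)² with b_2 = Δ_2 - h_2(2σ_2 + σ_3)/6 = 20/7, c_2 = σ_2/2 = 41/2, d_2 = (σ_3 - σ_2)/(6h_2) = -201/14. So g'(4) = 20/7.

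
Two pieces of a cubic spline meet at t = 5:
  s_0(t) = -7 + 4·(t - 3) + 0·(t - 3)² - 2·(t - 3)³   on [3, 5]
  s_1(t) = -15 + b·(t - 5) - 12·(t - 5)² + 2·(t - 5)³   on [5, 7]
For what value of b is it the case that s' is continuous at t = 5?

s_0'(t) = 4 + 0·(t - 3) - 6·(t - 3)², so s_0'(5) = -20. On the right, s_1'(5) = b, so b = -20.

-20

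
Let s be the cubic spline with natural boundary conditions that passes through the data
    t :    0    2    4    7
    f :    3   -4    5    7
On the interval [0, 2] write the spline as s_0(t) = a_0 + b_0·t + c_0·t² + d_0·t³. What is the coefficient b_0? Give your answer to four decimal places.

-5.8070

With M_i denoting the second derivative at x_i, h_i = 2, 2, 3, and Δ_i = (y_(i+1) − y_i)/h_i = -7/2, 9/2, 2/3:
  2·M_0 + 8·M_1 + 2·M_2 = 6(Δ_1 - Δ_0) = 48
  2·M_1 + 10·M_2 + 3·M_3 = 6(Δ_2 - Δ_1) = -23
Natural end conditions: M_0 = M_3 = 0.
Solving the tridiagonal system: M_0 = 0, M_1 = 263/38, M_2 = -70/19, M_3 = 0.
On [0, 2], with s_0(t) = a_0 + b_0·t + c_0·t² + d_0·t³: c_0 = M_0/2 = 0, d_0 = (M_1 - M_0)/(6h_0) = 263/456, b_0 = Δ_0 - h_0(2M_0 + M_1)/6 = -331/57.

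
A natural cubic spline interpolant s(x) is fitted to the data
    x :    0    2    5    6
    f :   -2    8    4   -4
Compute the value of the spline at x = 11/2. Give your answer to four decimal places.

Let σ_i = s''(x_i). Step sizes h_i = 2, 3, 1; slopes of the chords Δ_i = (y_(i+1) - y_i)/h_i = 5, -4/3, -8.
  2·σ_0 + 10·σ_1 + 3·σ_2 = 6(Δ_1 - Δ_0) = -38
  3·σ_1 + 8·σ_2 + 1·σ_3 = 6(Δ_2 - Δ_1) = -40
Natural end conditions: σ_0 = σ_3 = 0.
Hence σ_0 = 0, σ_1 = -184/71, σ_2 = -286/71, σ_3 = 0.
On [5, 6], s(x) = 4 - 1418/213·(x - 5) - 143/71·(x - 5)² + 143/213·(x - 5)³.
With (x - 5) = 1/2: s(11/2) = 143/568.

0.2518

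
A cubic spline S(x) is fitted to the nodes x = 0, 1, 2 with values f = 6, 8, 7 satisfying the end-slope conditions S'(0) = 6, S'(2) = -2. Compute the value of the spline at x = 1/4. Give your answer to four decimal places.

Write m_i for S''(x_i). With h_i = 1, 1 and divided differences Δ_i = 2, -1, the continuity of S' gives the tridiagonal system
  1·m_0 + 4·m_1 + 1·m_2 = 6(Δ_1 - Δ_0) = -18
Clamped end conditions give two more equations: 2h_0·m_0 + h_0·m_1 = 6(Δ_0 - S'(0)) = -24 and h_1·m_1 + 2h_1·m_2 = 6(S'(2) - Δ_1) = -6.
Forward elimination and back-substitution give m_0 = -23/2, m_1 = -1, m_2 = -5/2.
On [0, 1], S(x) = 6 + 6·x - 23/4·x² + 7/4·x³.
With x = 1/4: S(1/4) = 1835/256.

7.1680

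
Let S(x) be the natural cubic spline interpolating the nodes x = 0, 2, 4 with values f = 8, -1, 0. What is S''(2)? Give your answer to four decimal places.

Put M_i = S'' at the i-th knot. Here h = (2, 2) and Δ = (-9/2, 1/2), so the interior equations h_(i-1)·M_(i-1) + 2(h_(i-1)+h_i)·M_i + h_i·M_(i+1) = 6(Δ_i − Δ_(i-1)) read
  2·M_0 + 8·M_1 + 2·M_2 = 6(Δ_1 - Δ_0) = 30
Natural end conditions: M_0 = M_2 = 0.
Solving the tridiagonal system: M_0 = 0, M_1 = 15/4, M_2 = 0.

3.7500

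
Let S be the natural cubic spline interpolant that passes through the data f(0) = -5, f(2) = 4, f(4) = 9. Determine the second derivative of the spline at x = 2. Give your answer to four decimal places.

-1.5000

Let m_i = S''(x_i). Step sizes h_i = 2, 2; slopes of the chords Δ_i = (y_(i+1) - y_i)/h_i = 9/2, 5/2.
  2·m_0 + 8·m_1 + 2·m_2 = 6(Δ_1 - Δ_0) = -12
Natural end conditions: m_0 = m_2 = 0.
Forward elimination and back-substitution give m_0 = 0, m_1 = -3/2, m_2 = 0.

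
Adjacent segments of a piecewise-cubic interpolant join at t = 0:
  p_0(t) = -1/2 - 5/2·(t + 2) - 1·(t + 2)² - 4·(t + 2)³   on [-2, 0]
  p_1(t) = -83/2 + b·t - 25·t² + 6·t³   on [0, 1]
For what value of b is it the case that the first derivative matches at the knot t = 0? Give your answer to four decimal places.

-54.5000

p_0'(t) = -5/2 - 2·(t + 2) - 12·(t + 2)², so p_0'(0) = -109/2. On the right, p_1'(0) = b, so b = -109/2.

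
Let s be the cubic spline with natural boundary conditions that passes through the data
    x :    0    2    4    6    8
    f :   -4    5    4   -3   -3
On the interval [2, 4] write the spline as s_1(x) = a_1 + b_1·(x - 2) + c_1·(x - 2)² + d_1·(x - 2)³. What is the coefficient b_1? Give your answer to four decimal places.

Let σ_i = s''(x_i). Step sizes h_i = 2, 2, 2, 2; slopes of the chords Δ_i = (y_(i+1) - y_i)/h_i = 9/2, -1/2, -7/2, 0.
  2·σ_0 + 8·σ_1 + 2·σ_2 = 6(Δ_1 - Δ_0) = -30
  2·σ_1 + 8·σ_2 + 2·σ_3 = 6(Δ_2 - Δ_1) = -18
  2·σ_2 + 8·σ_3 + 2·σ_4 = 6(Δ_3 - Δ_2) = 21
Natural end conditions: σ_0 = σ_4 = 0.
Solving: σ_0 = 0, σ_1 = -51/16, σ_2 = -9/4, σ_3 = 51/16, σ_4 = 0.
On [2, 4], with s_1(x) = a_1 + b_1·(x - 2) + c_1·(x - 2)² + d_1·(x - 2)³: c_1 = σ_1/2 = -51/32, d_1 = (σ_2 - σ_1)/(6h_1) = 5/64, b_1 = Δ_1 - h_1(2σ_1 + σ_2)/6 = 19/8.

2.3750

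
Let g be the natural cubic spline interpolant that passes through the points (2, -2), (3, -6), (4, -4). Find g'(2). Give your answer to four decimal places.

-5.5000

Put m_i = g'' at the i-th knot. Here h = (1, 1) and Δ = (-4, 2), so the interior equations h_(i-1)·m_(i-1) + 2(h_(i-1)+h_i)·m_i + h_i·m_(i+1) = 6(Δ_i − Δ_(i-1)) read
  1·m_0 + 4·m_1 + 1·m_2 = 6(Δ_1 - Δ_0) = 36
Natural end conditions: m_0 = m_2 = 0.
Solving: m_0 = 0, m_1 = 9, m_2 = 0.
On [2, 3], g'(t) = b_0 + 2c_0·(t - 2) + 3d_0·(t - 2)² with b_0 = Δ_0 - h_0(2m_0 + m_1)/6 = -11/2, c_0 = m_0/2 = 0, d_0 = (m_1 - m_0)/(6h_0) = 3/2. So g'(2) = -11/2.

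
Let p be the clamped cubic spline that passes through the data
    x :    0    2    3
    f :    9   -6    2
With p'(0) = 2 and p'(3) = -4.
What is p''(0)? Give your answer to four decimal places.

-31.7500

Put m_i = p'' at the i-th knot. Here h = (2, 1) and Δ = (-15/2, 8), so the interior equations h_(i-1)·m_(i-1) + 2(h_(i-1)+h_i)·m_i + h_i·m_(i+1) = 6(Δ_i − Δ_(i-1)) read
  2·m_0 + 6·m_1 + 1·m_2 = 6(Δ_1 - Δ_0) = 93
Clamped end conditions give two more equations: 2h_0·m_0 + h_0·m_1 = 6(Δ_0 - p'(0)) = -57 and h_1·m_1 + 2h_1·m_2 = 6(p'(3) - Δ_1) = -72.
Hence m_0 = -127/4, m_1 = 35, m_2 = -107/2.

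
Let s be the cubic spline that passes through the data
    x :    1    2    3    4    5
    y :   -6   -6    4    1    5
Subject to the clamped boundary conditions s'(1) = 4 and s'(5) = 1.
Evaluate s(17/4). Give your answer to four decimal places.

Write σ_i for s''(x_i). With h_i = 1, 1, 1, 1 and divided differences Δ_i = 0, 10, -3, 4, the continuity of s' gives the tridiagonal system
  1·σ_0 + 4·σ_1 + 1·σ_2 = 6(Δ_1 - Δ_0) = 60
  1·σ_1 + 4·σ_2 + 1·σ_3 = 6(Δ_2 - Δ_1) = -78
  1·σ_2 + 4·σ_3 + 1·σ_4 = 6(Δ_3 - Δ_2) = 42
Clamped end conditions give two more equations: 2h_0·σ_0 + h_0·σ_1 = 6(Δ_0 - s'(1)) = -24 and h_3·σ_3 + 2h_3·σ_4 = 6(s'(5) - Δ_3) = -18.
Hence σ_0 = -27, σ_1 = 30, σ_2 = -33, σ_3 = 24, σ_4 = -21.
On [4, 5], s(x) = 1 - 1/2·(x - 4) + 12·(x - 4)² - 15/2·(x - 4)³.
With (x - 4) = 1/4: s(17/4) = 193/128.

1.5078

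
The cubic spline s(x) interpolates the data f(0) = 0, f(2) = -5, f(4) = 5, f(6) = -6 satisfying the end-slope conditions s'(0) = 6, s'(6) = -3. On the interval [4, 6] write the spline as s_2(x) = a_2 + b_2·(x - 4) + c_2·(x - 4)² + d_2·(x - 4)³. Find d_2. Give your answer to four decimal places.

With σ_i denoting the second derivative at x_i, h_i = 2, 2, 2, and Δ_i = (y_(i+1) − y_i)/h_i = -5/2, 5, -11/2:
  2·σ_0 + 8·σ_1 + 2·σ_2 = 6(Δ_1 - Δ_0) = 45
  2·σ_1 + 8·σ_2 + 2·σ_3 = 6(Δ_2 - Δ_1) = -63
Clamped end conditions give two more equations: 2h_0·σ_0 + h_0·σ_1 = 6(Δ_0 - s'(0)) = -51 and h_2·σ_2 + 2h_2·σ_3 = 6(s'(6) - Δ_2) = 15.
Hence σ_0 = -99/5, σ_1 = 141/10, σ_2 = -141/10, σ_3 = 54/5.
On [4, 6], with s_2(x) = a_2 + b_2·(x - 4) + c_2·(x - 4)² + d_2·(x - 4)³: c_2 = σ_2/2 = -141/20, d_2 = (σ_3 - σ_2)/(6h_2) = 83/40, b_2 = Δ_2 - h_2(2σ_2 + σ_3)/6 = 3/10.

2.0750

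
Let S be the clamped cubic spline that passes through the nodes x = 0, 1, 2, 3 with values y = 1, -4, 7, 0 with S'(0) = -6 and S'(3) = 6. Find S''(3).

66

Let M_i = S''(x_i). Step sizes h_i = 1, 1, 1; slopes of the chords Δ_i = (y_(i+1) - y_i)/h_i = -5, 11, -7.
  1·M_0 + 4·M_1 + 1·M_2 = 6(Δ_1 - Δ_0) = 96
  1·M_1 + 4·M_2 + 1·M_3 = 6(Δ_2 - Δ_1) = -108
Clamped end conditions give two more equations: 2h_0·M_0 + h_0·M_1 = 6(Δ_0 - S'(0)) = 6 and h_2·M_2 + 2h_2·M_3 = 6(S'(3) - Δ_2) = 78.
Hence M_0 = -18, M_1 = 42, M_2 = -54, M_3 = 66.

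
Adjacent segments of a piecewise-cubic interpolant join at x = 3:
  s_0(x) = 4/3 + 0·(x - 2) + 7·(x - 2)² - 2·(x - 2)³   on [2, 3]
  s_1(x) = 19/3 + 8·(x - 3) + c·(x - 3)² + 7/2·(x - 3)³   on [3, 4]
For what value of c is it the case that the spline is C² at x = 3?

s_0''(x) = 14 - 12·(x - 2), so s_0''(3) = 2. On the right, s_1''(3) = 2c, so c = 1.

1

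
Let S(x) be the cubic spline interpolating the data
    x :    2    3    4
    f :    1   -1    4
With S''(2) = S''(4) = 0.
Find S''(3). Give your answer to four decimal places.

With σ_i denoting the second derivative at x_i, h_i = 1, 1, and Δ_i = (y_(i+1) − y_i)/h_i = -2, 5:
  1·σ_0 + 4·σ_1 + 1·σ_2 = 6(Δ_1 - Δ_0) = 42
Natural end conditions: σ_0 = σ_2 = 0.
Solving: σ_0 = 0, σ_1 = 21/2, σ_2 = 0.

10.5000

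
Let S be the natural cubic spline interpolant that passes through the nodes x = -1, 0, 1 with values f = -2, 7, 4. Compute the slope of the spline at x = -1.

Let σ_i = S''(x_i). Step sizes h_i = 1, 1; slopes of the chords Δ_i = (y_(i+1) - y_i)/h_i = 9, -3.
  1·σ_0 + 4·σ_1 + 1·σ_2 = 6(Δ_1 - Δ_0) = -72
Natural end conditions: σ_0 = σ_2 = 0.
Solving the tridiagonal system: σ_0 = 0, σ_1 = -18, σ_2 = 0.
On [-1, 0], S'(x) = b_0 + 2c_0·(x + 1) + 3d_0·(x + 1)² with b_0 = Δ_0 - h_0(2σ_0 + σ_1)/6 = 12, c_0 = σ_0/2 = 0, d_0 = (σ_1 - σ_0)/(6h_0) = -3. So S'(-1) = 12.

12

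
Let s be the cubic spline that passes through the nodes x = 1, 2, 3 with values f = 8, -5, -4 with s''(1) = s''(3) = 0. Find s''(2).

With M_i denoting the second derivative at x_i, h_i = 1, 1, and Δ_i = (y_(i+1) − y_i)/h_i = -13, 1:
  1·M_0 + 4·M_1 + 1·M_2 = 6(Δ_1 - Δ_0) = 84
Natural end conditions: M_0 = M_2 = 0.
Forward elimination and back-substitution give M_0 = 0, M_1 = 21, M_2 = 0.

21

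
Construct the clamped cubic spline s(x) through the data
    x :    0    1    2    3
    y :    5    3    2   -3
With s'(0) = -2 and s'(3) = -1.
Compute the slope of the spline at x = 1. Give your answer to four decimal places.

Put σ_i = s'' at the i-th knot. Here h = (1, 1, 1) and Δ = (-2, -1, -5), so the interior equations h_(i-1)·σ_(i-1) + 2(h_(i-1)+h_i)·σ_i + h_i·σ_(i+1) = 6(Δ_i − Δ_(i-1)) read
  1·σ_0 + 4·σ_1 + 1·σ_2 = 6(Δ_1 - Δ_0) = 6
  1·σ_1 + 4·σ_2 + 1·σ_3 = 6(Δ_2 - Δ_1) = -24
Clamped end conditions give two more equations: 2h_0·σ_0 + h_0·σ_1 = 6(Δ_0 - s'(0)) = 0 and h_2·σ_2 + 2h_2·σ_3 = 6(s'(3) - Δ_2) = 24.
Solving: σ_0 = -38/15, σ_1 = 76/15, σ_2 = -176/15, σ_3 = 268/15.
On [1, 2], s'(x) = b_1 + 2c_1·(x - 1) + 3d_1·(x - 1)² with b_1 = Δ_1 - h_1(2σ_1 + σ_2)/6 = -11/15, c_1 = σ_1/2 = 38/15, d_1 = (σ_2 - σ_1)/(6h_1) = -14/5. So s'(1) = -11/15.

-0.7333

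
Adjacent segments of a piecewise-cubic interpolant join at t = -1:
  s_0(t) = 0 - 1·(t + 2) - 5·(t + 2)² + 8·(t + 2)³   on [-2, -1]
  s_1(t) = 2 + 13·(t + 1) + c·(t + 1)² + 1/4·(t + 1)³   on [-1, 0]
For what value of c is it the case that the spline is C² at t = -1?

19

s_0''(t) = -10 + 48·(t + 2), so s_0''(-1) = 38. On the right, s_1''(-1) = 2c, so c = 19.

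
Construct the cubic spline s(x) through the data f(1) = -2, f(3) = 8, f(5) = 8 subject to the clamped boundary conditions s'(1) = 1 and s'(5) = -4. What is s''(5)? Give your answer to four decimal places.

Put M_i = s'' at the i-th knot. Here h = (2, 2) and Δ = (5, 0), so the interior equations h_(i-1)·M_(i-1) + 2(h_(i-1)+h_i)·M_i + h_i·M_(i+1) = 6(Δ_i − Δ_(i-1)) read
  2·M_0 + 8·M_1 + 2·M_2 = 6(Δ_1 - Δ_0) = -30
Clamped end conditions give two more equations: 2h_0·M_0 + h_0·M_1 = 6(Δ_0 - s'(1)) = 24 and h_1·M_1 + 2h_1·M_2 = 6(s'(5) - Δ_1) = -24.
Solving the tridiagonal system: M_0 = 17/2, M_1 = -5, M_2 = -7/2.

-3.5000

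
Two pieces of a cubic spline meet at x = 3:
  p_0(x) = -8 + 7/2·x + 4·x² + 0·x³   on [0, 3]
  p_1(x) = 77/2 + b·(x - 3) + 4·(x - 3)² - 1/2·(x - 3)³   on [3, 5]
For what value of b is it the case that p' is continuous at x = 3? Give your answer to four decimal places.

27.5000

p_0'(x) = 7/2 + 8·x + 0·x², so p_0'(3) = 55/2. On the right, p_1'(3) = b, so b = 55/2.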